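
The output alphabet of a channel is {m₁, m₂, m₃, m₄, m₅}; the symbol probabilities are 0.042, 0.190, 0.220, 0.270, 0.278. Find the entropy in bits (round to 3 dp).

H = −Σ pᵢ log₂ pᵢ.
−0.042·log₂(0.042) = 0.1921
−0.190·log₂(0.190) = 0.4552
−0.220·log₂(0.220) = 0.4806
−0.270·log₂(0.270) = 0.5100
−0.278·log₂(0.278) = 0.5134
Sum ≈ 2.1513 → 2.151 bits.

2.151 bits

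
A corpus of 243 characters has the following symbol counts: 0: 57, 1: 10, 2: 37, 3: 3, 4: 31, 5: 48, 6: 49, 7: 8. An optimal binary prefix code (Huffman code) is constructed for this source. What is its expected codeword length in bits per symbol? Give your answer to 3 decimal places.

2.695 bits/symbol

Probabilities are the counts divided by 243.
Repeatedly combine the two least-probable nodes; the expected code length is the sum of the merged weights.
merge 1/81 + 8/243 → 11/243
merge 10/243 + 11/243 → 7/81
merge 7/81 + 31/243 → 52/243
merge 37/243 + 16/81 → 85/243
merge 49/243 + 52/243 → 101/243
merge 19/81 + 85/243 → 142/243
merge 101/243 + 142/243 → 1
L = 11/243 + 7/81 + 52/243 + 85/243 + 101/243 + 142/243 + 1 = 655/243 ≈ 2.695 bits/symbol.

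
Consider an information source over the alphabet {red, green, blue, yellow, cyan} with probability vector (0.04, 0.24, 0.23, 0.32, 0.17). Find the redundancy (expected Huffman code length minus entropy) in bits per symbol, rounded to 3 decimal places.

0.082 bits

Entropy H = −Σ p log₂ p ≈ 2.1282 bits.
Huffman merges: 1/25+17/100→21/100; 21/100+23/100→11/25; 6/25+8/25→14/25; 11/25+14/25→1. L = 221/100 ≈ 2.2100.
L − H = 2.2100 − 2.1282 = 0.082 bits.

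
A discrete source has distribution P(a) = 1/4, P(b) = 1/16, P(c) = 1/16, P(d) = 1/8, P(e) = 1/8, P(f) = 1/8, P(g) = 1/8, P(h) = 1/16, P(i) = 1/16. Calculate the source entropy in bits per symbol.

3 bits

Each probability is a power of 1/2, so log₂(1/p) is an integer.
H = Σ p·log₂(1/p) = 1/4·2 + 1/16·4 + 1/16·4 + 1/8·3 + 1/8·3 + 1/8·3 + 1/8·3 + 1/16·4 + 1/16·4 = 3 bits.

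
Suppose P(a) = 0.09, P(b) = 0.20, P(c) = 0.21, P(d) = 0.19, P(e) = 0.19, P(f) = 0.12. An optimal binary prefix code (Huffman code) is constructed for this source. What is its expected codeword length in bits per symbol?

Repeatedly combine the two least-probable nodes; the expected code length is the sum of the merged weights.
merge 9/100 + 3/25 → 21/100
merge 19/100 + 19/100 → 19/50
merge 1/5 + 21/100 → 41/100
merge 21/100 + 19/50 → 59/100
merge 41/100 + 59/100 → 1
L = 21/100 + 19/50 + 41/100 + 59/100 + 1 = 259/100 = 2.59 bits/symbol.

2.59 bits/symbol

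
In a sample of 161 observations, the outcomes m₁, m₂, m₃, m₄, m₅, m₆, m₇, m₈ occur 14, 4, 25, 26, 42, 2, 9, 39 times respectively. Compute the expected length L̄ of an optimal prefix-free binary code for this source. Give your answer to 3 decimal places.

Probabilities are the counts divided by 161.
Repeatedly combine the two least-probable nodes; the expected code length is the sum of the merged weights.
merge 2/161 + 4/161 → 6/161
merge 6/161 + 9/161 → 15/161
merge 2/23 + 15/161 → 29/161
merge 25/161 + 26/161 → 51/161
merge 29/161 + 39/161 → 68/161
merge 6/23 + 51/161 → 93/161
merge 68/161 + 93/161 → 1
L = 6/161 + 15/161 + 29/161 + 51/161 + 68/161 + 93/161 + 1 = 423/161 ≈ 2.627 bits/symbol.

2.627 bits/symbol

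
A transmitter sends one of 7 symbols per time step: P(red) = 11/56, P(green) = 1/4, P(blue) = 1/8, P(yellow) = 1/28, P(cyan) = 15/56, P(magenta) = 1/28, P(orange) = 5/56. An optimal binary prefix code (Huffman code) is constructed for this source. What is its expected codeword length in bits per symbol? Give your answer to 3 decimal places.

Repeatedly combine the two least-probable nodes; the expected code length is the sum of the merged weights.
merge 1/28 + 1/28 → 1/14
merge 1/14 + 5/56 → 9/56
merge 1/8 + 9/56 → 2/7
merge 11/56 + 1/4 → 25/56
merge 15/56 + 2/7 → 31/56
merge 25/56 + 31/56 → 1
L = 1/14 + 9/56 + 2/7 + 25/56 + 31/56 + 1 = 141/56 ≈ 2.518 bits/symbol.

2.518 bits/symbol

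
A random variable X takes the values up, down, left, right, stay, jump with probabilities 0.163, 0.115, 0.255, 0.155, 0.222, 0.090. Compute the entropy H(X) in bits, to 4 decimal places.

2.4997 bits

H = −Σ pᵢ log₂ pᵢ.
−0.163·log₂(0.163) = 0.4266
−0.115·log₂(0.115) = 0.3588
−0.255·log₂(0.255) = 0.5027
−0.155·log₂(0.155) = 0.4169
−0.222·log₂(0.222) = 0.4820
−0.090·log₂(0.090) = 0.3127
Sum ≈ 2.4997 → 2.4997 bits.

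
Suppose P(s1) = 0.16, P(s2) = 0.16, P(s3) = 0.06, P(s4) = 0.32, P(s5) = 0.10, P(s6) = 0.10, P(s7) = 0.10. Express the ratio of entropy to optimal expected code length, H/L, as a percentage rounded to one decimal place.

Entropy H = −Σ p log₂ p ≈ 2.6122 bits.
Huffman merges: 3/50+1/10→4/25; 1/10+1/10→1/5; 4/25+4/25→8/25; 4/25+1/5→9/25; 8/25+8/25→16/25; 9/25+16/25→1. L = 67/25 ≈ 2.6800.
Efficiency = H/L = 2.6122/2.6800 = 97.5%.

97.5%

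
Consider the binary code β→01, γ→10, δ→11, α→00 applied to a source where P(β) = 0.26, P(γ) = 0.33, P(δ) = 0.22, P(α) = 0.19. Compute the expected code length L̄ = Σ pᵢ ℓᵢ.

2 bits/symbol

L̄ = Σ pᵢ·ℓᵢ = 0.26·2 + 0.33·2 + 0.22·2 + 0.19·2 = 2 bits/symbol.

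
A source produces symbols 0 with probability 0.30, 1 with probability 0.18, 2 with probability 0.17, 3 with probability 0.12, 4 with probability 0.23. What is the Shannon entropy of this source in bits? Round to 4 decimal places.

2.2557 bits

H = −Σ pᵢ log₂ pᵢ.
−0.30·log₂(0.30) = 0.5211
−0.18·log₂(0.18) = 0.4453
−0.17·log₂(0.17) = 0.4346
−0.12·log₂(0.12) = 0.3671
−0.23·log₂(0.23) = 0.4877
Sum ≈ 2.2557 → 2.2557 bits.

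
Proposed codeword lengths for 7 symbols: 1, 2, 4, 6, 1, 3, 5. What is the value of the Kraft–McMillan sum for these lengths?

1.484375

With common denominator 2^6 = 64: Σ 2^(−ℓᵢ) = 32/64 + 16/64 + 4/64 + 1/64 + 32/64 + 8/64 + 2/64 = 95/64 = 1.484375.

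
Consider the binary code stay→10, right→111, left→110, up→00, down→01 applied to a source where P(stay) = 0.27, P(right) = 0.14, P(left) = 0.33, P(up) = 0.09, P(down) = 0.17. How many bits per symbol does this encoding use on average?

L̄ = Σ pᵢ·ℓᵢ = 0.27·2 + 0.14·3 + 0.33·3 + 0.09·2 + 0.17·2 = 2.47 bits/symbol.

2.47 bits/symbol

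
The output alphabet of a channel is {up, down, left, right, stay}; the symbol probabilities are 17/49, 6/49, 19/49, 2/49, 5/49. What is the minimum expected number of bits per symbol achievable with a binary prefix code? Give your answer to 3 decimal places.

2.020 bits/symbol

Repeatedly combine the two least-probable nodes; the expected code length is the sum of the merged weights.
merge 2/49 + 5/49 → 1/7
merge 6/49 + 1/7 → 13/49
merge 13/49 + 17/49 → 30/49
merge 19/49 + 30/49 → 1
L = 1/7 + 13/49 + 30/49 + 1 = 99/49 ≈ 2.020 bits/symbol.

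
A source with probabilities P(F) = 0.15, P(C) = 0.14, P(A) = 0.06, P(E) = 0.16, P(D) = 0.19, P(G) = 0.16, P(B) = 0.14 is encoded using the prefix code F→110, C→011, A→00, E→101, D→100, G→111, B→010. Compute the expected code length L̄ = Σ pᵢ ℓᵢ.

L̄ = Σ pᵢ·ℓᵢ = 0.15·3 + 0.14·3 + 0.06·2 + 0.16·3 + 0.19·3 + 0.16·3 + 0.14·3 = 2.94 bits/symbol.

2.94 bits/symbol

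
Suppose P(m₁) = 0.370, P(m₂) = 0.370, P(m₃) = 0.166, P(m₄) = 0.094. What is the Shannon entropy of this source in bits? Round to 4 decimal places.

1.8122 bits

H = −Σ pᵢ log₂ pᵢ.
−0.370·log₂(0.370) = 0.5307
−0.370·log₂(0.370) = 0.5307
−0.166·log₂(0.166) = 0.4301
−0.094·log₂(0.094) = 0.3207
Sum ≈ 1.8122 → 1.8122 bits.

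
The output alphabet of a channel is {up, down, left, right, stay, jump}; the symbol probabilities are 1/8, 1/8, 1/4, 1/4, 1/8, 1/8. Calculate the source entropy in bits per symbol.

2.5 bits

Each probability is a power of 1/2, so log₂(1/p) is an integer.
H = Σ p·log₂(1/p) = 1/8·3 + 1/8·3 + 1/4·2 + 1/4·2 + 1/8·3 + 1/8·3 = 2.5 bits.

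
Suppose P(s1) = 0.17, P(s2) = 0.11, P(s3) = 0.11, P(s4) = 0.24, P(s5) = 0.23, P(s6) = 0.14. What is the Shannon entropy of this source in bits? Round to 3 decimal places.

H = −Σ pᵢ log₂ pᵢ.
−0.17·log₂(0.17) = 0.4346
−0.11·log₂(0.11) = 0.3503
−0.11·log₂(0.11) = 0.3503
−0.24·log₂(0.24) = 0.4941
−0.23·log₂(0.23) = 0.4877
−0.14·log₂(0.14) = 0.3971
Sum ≈ 2.5141 → 2.514 bits.

2.514 bits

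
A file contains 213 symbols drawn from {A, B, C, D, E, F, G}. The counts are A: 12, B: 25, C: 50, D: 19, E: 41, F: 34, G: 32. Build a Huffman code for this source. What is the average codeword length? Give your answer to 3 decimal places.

Probabilities are the counts divided by 213.
Repeatedly combine the two least-probable nodes; the expected code length is the sum of the merged weights.
merge 4/71 + 19/213 → 31/213
merge 25/213 + 31/213 → 56/213
merge 32/213 + 34/213 → 22/71
merge 41/213 + 50/213 → 91/213
merge 56/213 + 22/71 → 122/213
merge 91/213 + 122/213 → 1
L = 31/213 + 56/213 + 22/71 + 91/213 + 122/213 + 1 = 193/71 ≈ 2.718 bits/symbol.

2.718 bits/symbol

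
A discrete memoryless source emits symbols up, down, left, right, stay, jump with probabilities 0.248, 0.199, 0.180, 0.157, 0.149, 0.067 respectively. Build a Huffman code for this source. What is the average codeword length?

2.553 bits/symbol

Repeatedly combine the two least-probable nodes; the expected code length is the sum of the merged weights.
merge 67/1000 + 149/1000 → 27/125
merge 157/1000 + 9/50 → 337/1000
merge 199/1000 + 27/125 → 83/200
merge 31/125 + 337/1000 → 117/200
merge 83/200 + 117/200 → 1
L = 27/125 + 337/1000 + 83/200 + 117/200 + 1 = 2553/1000 = 2.553 bits/symbol.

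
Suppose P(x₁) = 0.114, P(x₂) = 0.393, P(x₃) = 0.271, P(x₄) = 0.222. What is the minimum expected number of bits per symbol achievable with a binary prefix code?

Repeatedly combine the two least-probable nodes; the expected code length is the sum of the merged weights.
merge 57/500 + 111/500 → 42/125
merge 271/1000 + 42/125 → 607/1000
merge 393/1000 + 607/1000 → 1
L = 42/125 + 607/1000 + 1 = 1943/1000 = 1.943 bits/symbol.

1.943 bits/symbol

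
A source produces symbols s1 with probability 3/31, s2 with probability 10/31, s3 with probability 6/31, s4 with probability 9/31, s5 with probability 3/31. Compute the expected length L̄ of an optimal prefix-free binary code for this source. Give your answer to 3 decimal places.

2.194 bits/symbol

Repeatedly combine the two least-probable nodes; the expected code length is the sum of the merged weights.
merge 3/31 + 3/31 → 6/31
merge 6/31 + 6/31 → 12/31
merge 9/31 + 10/31 → 19/31
merge 12/31 + 19/31 → 1
L = 6/31 + 12/31 + 19/31 + 1 = 68/31 ≈ 2.194 bits/symbol.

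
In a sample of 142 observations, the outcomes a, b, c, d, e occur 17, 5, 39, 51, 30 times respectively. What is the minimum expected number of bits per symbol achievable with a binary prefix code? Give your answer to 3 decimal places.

2.155 bits/symbol

Probabilities are the counts divided by 142.
Repeatedly combine the two least-probable nodes; the expected code length is the sum of the merged weights.
merge 5/142 + 17/142 → 11/71
merge 11/71 + 15/71 → 26/71
merge 39/142 + 51/142 → 45/71
merge 26/71 + 45/71 → 1
L = 11/71 + 26/71 + 45/71 + 1 = 153/71 ≈ 2.155 bits/symbol.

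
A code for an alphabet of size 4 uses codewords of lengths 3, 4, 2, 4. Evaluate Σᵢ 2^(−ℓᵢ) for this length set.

0.5

With common denominator 2^4 = 16: Σ 2^(−ℓᵢ) = 2/16 + 1/16 + 4/16 + 1/16 = 8/16 = 0.5.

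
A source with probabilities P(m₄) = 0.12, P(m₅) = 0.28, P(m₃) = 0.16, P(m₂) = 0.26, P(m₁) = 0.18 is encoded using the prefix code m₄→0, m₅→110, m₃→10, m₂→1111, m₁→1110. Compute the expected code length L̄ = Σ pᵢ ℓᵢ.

L̄ = Σ pᵢ·ℓᵢ = 0.12·1 + 0.28·3 + 0.16·2 + 0.26·4 + 0.18·4 = 3.04 bits/symbol.

3.04 bits/symbol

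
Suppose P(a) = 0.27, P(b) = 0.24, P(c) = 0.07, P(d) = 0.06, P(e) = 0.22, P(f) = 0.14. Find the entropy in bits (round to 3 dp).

H = −Σ pᵢ log₂ pᵢ.
−0.27·log₂(0.27) = 0.5100
−0.24·log₂(0.24) = 0.4941
−0.07·log₂(0.07) = 0.2686
−0.06·log₂(0.06) = 0.2435
−0.22·log₂(0.22) = 0.4806
−0.14·log₂(0.14) = 0.3971
Sum ≈ 2.3939 → 2.394 bits.

2.394 bits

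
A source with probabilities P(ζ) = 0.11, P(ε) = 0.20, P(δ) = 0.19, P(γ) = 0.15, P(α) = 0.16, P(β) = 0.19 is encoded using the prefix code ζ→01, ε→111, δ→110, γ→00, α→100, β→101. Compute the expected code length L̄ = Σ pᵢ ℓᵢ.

L̄ = Σ pᵢ·ℓᵢ = 0.11·2 + 0.20·3 + 0.19·3 + 0.15·2 + 0.16·3 + 0.19·3 = 2.74 bits/symbol.

2.74 bits/symbol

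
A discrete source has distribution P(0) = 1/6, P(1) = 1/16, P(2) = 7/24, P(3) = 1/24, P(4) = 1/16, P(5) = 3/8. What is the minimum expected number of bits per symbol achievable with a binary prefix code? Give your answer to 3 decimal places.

2.229 bits/symbol

Repeatedly combine the two least-probable nodes; the expected code length is the sum of the merged weights.
merge 1/24 + 1/16 → 5/48
merge 1/16 + 5/48 → 1/6
merge 1/6 + 1/6 → 1/3
merge 7/24 + 1/3 → 5/8
merge 3/8 + 5/8 → 1
L = 5/48 + 1/6 + 1/3 + 5/8 + 1 = 107/48 ≈ 2.229 bits/symbol.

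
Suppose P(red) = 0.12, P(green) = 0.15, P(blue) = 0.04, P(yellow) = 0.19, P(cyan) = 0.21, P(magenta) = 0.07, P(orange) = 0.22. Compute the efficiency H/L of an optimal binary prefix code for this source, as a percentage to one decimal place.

98.5%

Entropy H = −Σ p log₂ p ≈ 2.6405 bits.
Huffman merges: 1/25+7/100→11/100; 11/100+3/25→23/100; 3/20+19/100→17/50; 21/100+11/50→43/100; 23/100+17/50→57/100; 43/100+57/100→1. L = 67/25 ≈ 2.6800.
Efficiency = H/L = 2.6405/2.6800 = 98.5%.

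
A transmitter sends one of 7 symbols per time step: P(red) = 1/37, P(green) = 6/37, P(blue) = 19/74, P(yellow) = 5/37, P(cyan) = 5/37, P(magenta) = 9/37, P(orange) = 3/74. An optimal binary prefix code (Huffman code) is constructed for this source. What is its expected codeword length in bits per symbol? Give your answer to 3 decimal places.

Repeatedly combine the two least-probable nodes; the expected code length is the sum of the merged weights.
merge 1/37 + 3/74 → 5/74
merge 5/74 + 5/37 → 15/74
merge 5/37 + 6/37 → 11/37
merge 15/74 + 9/37 → 33/74
merge 19/74 + 11/37 → 41/74
merge 33/74 + 41/74 → 1
L = 5/74 + 15/74 + 11/37 + 33/74 + 41/74 + 1 = 95/37 ≈ 2.568 bits/symbol.

2.568 bits/symbol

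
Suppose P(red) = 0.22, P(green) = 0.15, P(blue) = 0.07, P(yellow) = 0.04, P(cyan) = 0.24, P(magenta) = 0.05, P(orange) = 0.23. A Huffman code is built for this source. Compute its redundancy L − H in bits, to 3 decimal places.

0.017 bits

Entropy H = −Σ p log₂ p ≈ 2.5433 bits.
Huffman merges: 1/25+1/20→9/100; 7/100+9/100→4/25; 3/20+4/25→31/100; 11/50+23/100→9/20; 6/25+31/100→11/20; 9/20+11/20→1. L = 64/25 ≈ 2.5600.
L − H = 2.5600 − 2.5433 = 0.017 bits.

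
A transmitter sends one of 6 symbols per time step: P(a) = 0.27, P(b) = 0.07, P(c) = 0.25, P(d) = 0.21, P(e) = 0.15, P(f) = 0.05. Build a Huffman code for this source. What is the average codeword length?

2.39 bits/symbol

Repeatedly combine the two least-probable nodes; the expected code length is the sum of the merged weights.
merge 1/20 + 7/100 → 3/25
merge 3/25 + 3/20 → 27/100
merge 21/100 + 1/4 → 23/50
merge 27/100 + 27/100 → 27/50
merge 23/50 + 27/50 → 1
L = 3/25 + 27/100 + 23/50 + 27/50 + 1 = 239/100 = 2.39 bits/symbol.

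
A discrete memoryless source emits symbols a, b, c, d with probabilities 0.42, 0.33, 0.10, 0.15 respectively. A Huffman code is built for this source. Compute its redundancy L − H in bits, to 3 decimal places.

Entropy H = −Σ p log₂ p ≈ 1.7962 bits.
Huffman merges: 1/10+3/20→1/4; 1/4+33/100→29/50; 21/50+29/50→1. L = 183/100 ≈ 1.8300.
L − H = 1.8300 − 1.7962 = 0.034 bits.

0.034 bits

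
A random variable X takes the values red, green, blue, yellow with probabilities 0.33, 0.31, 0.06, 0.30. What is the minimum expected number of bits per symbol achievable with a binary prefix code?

2 bits/symbol

Repeatedly combine the two least-probable nodes; the expected code length is the sum of the merged weights.
merge 3/50 + 3/10 → 9/25
merge 31/100 + 33/100 → 16/25
merge 9/25 + 16/25 → 1
L = 9/25 + 16/25 + 1 = 2 bits/symbol.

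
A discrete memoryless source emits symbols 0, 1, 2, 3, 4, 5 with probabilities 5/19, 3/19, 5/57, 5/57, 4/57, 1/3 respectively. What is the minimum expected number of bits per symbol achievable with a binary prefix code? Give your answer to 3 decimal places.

2.404 bits/symbol

Repeatedly combine the two least-probable nodes; the expected code length is the sum of the merged weights.
merge 4/57 + 5/57 → 3/19
merge 5/57 + 3/19 → 14/57
merge 3/19 + 14/57 → 23/57
merge 5/19 + 1/3 → 34/57
merge 23/57 + 34/57 → 1
L = 3/19 + 14/57 + 23/57 + 34/57 + 1 = 137/57 ≈ 2.404 bits/symbol.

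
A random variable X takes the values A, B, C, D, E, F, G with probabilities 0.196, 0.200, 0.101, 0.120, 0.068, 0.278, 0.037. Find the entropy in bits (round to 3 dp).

2.579 bits

H = −Σ pᵢ log₂ pᵢ.
−0.196·log₂(0.196) = 0.4608
−0.200·log₂(0.200) = 0.4644
−0.101·log₂(0.101) = 0.3341
−0.120·log₂(0.120) = 0.3671
−0.068·log₂(0.068) = 0.2637
−0.278·log₂(0.278) = 0.5134
−0.037·log₂(0.037) = 0.1760
Sum ≈ 2.5795 → 2.579 bits.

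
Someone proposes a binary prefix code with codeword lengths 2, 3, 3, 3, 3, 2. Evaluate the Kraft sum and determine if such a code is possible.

1; yes

With common denominator 2^3 = 8: Σ 2^(−ℓᵢ) = 2/8 + 1/8 + 1/8 + 1/8 + 1/8 + 2/8 = 8/8 = 1.
Kraft's inequality requires Σ ≤ 1; here Σ = 1 ≤ 1, so such a prefix code exists.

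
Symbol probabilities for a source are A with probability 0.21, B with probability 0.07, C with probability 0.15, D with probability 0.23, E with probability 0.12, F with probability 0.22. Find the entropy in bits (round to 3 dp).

2.487 bits

H = −Σ pᵢ log₂ pᵢ.
−0.21·log₂(0.21) = 0.4728
−0.07·log₂(0.07) = 0.2686
−0.15·log₂(0.15) = 0.4105
−0.23·log₂(0.23) = 0.4877
−0.12·log₂(0.12) = 0.3671
−0.22·log₂(0.22) = 0.4806
Sum ≈ 2.4872 → 2.487 bits.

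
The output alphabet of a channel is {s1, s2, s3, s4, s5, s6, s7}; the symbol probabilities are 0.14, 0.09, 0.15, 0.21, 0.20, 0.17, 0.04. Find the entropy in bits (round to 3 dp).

2.678 bits

H = −Σ pᵢ log₂ pᵢ.
−0.14·log₂(0.14) = 0.3971
−0.09·log₂(0.09) = 0.3127
−0.15·log₂(0.15) = 0.4105
−0.21·log₂(0.21) = 0.4728
−0.20·log₂(0.20) = 0.4644
−0.17·log₂(0.17) = 0.4346
−0.04·log₂(0.04) = 0.1858
Sum ≈ 2.6779 → 2.678 bits.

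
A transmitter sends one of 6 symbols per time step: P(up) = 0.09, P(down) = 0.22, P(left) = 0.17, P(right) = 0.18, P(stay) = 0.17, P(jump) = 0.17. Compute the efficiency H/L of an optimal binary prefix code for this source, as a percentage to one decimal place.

Entropy H = −Σ p log₂ p ≈ 2.5423 bits.
Huffman merges: 9/100+17/100→13/50; 17/100+17/100→17/50; 9/50+11/50→2/5; 13/50+17/50→3/5; 2/5+3/5→1. L = 13/5 ≈ 2.6000.
Efficiency = H/L = 2.5423/2.6000 = 97.8%.

97.8%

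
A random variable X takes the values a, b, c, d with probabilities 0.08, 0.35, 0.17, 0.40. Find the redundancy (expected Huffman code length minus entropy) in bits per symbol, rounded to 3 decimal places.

0.065 bits

Entropy H = −Σ p log₂ p ≈ 1.7850 bits.
Huffman merges: 2/25+17/100→1/4; 1/4+7/20→3/5; 2/5+3/5→1. L = 37/20 ≈ 1.8500.
L − H = 1.8500 − 1.7850 = 0.065 bits.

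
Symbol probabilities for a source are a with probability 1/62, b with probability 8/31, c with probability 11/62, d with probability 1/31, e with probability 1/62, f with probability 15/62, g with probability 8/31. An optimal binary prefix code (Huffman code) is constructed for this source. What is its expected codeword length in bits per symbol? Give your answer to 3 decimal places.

Repeatedly combine the two least-probable nodes; the expected code length is the sum of the merged weights.
merge 1/62 + 1/62 → 1/31
merge 1/31 + 1/31 → 2/31
merge 2/31 + 11/62 → 15/62
merge 15/62 + 15/62 → 15/31
merge 8/31 + 8/31 → 16/31
merge 15/31 + 16/31 → 1
L = 1/31 + 2/31 + 15/62 + 15/31 + 16/31 + 1 = 145/62 ≈ 2.339 bits/symbol.

2.339 bits/symbol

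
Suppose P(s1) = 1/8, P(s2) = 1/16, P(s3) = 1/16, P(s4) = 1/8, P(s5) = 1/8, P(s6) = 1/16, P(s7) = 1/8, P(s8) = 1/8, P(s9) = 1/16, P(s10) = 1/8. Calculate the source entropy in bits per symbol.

3.25 bits

Each probability is a power of 1/2, so log₂(1/p) is an integer.
H = Σ p·log₂(1/p) = 1/8·3 + 1/16·4 + 1/16·4 + 1/8·3 + 1/8·3 + 1/16·4 + 1/8·3 + 1/8·3 + 1/16·4 + 1/8·3 = 3.25 bits.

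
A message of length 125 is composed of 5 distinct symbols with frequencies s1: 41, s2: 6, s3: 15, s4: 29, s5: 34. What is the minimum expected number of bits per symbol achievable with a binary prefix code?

Probabilities are the counts divided by 125.
Repeatedly combine the two least-probable nodes; the expected code length is the sum of the merged weights.
merge 6/125 + 3/25 → 21/125
merge 21/125 + 29/125 → 2/5
merge 34/125 + 41/125 → 3/5
merge 2/5 + 3/5 → 1
L = 21/125 + 2/5 + 3/5 + 1 = 271/125 = 2.168 bits/symbol.

2.168 bits/symbol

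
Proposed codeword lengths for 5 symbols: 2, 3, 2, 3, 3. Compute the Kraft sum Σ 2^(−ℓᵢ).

With common denominator 2^3 = 8: Σ 2^(−ℓᵢ) = 2/8 + 1/8 + 2/8 + 1/8 + 1/8 = 7/8 = 0.875.

0.875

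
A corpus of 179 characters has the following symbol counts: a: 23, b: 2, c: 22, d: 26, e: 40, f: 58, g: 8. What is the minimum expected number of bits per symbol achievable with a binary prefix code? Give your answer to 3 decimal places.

2.508 bits/symbol

Probabilities are the counts divided by 179.
Repeatedly combine the two least-probable nodes; the expected code length is the sum of the merged weights.
merge 2/179 + 8/179 → 10/179
merge 10/179 + 22/179 → 32/179
merge 23/179 + 26/179 → 49/179
merge 32/179 + 40/179 → 72/179
merge 49/179 + 58/179 → 107/179
merge 72/179 + 107/179 → 1
L = 10/179 + 32/179 + 49/179 + 72/179 + 107/179 + 1 = 449/179 ≈ 2.508 bits/symbol.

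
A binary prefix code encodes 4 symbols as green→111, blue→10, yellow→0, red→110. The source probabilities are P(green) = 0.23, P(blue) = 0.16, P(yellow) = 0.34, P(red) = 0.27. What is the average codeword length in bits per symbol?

2.16 bits/symbol

L̄ = Σ pᵢ·ℓᵢ = 0.23·3 + 0.16·2 + 0.34·1 + 0.27·3 = 2.16 bits/symbol.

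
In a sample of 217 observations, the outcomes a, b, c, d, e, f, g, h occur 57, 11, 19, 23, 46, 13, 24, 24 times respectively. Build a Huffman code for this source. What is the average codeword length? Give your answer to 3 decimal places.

Probabilities are the counts divided by 217.
Repeatedly combine the two least-probable nodes; the expected code length is the sum of the merged weights.
merge 11/217 + 13/217 → 24/217
merge 19/217 + 23/217 → 6/31
merge 24/217 + 24/217 → 48/217
merge 24/217 + 6/31 → 66/217
merge 46/217 + 48/217 → 94/217
merge 57/217 + 66/217 → 123/217
merge 94/217 + 123/217 → 1
L = 24/217 + 6/31 + 48/217 + 66/217 + 94/217 + 123/217 + 1 = 614/217 ≈ 2.829 bits/symbol.

2.829 bits/symbol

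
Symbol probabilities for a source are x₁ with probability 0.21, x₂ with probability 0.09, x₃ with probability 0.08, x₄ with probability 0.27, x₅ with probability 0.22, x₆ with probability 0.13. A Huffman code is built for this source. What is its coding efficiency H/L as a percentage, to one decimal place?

Entropy H = −Σ p log₂ p ≈ 2.4502 bits.
Huffman merges: 2/25+9/100→17/100; 13/100+17/100→3/10; 21/100+11/50→43/100; 27/100+3/10→57/100; 43/100+57/100→1. L = 247/100 ≈ 2.4700.
Efficiency = H/L = 2.4502/2.4700 = 99.2%.

99.2%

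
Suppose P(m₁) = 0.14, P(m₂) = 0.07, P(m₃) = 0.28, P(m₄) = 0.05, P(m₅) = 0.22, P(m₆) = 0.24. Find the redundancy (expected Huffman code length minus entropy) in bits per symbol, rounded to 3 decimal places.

0.009 bits

Entropy H = −Σ p log₂ p ≈ 2.3707 bits.
Huffman merges: 1/20+7/100→3/25; 3/25+7/50→13/50; 11/50+6/25→23/50; 13/50+7/25→27/50; 23/50+27/50→1. L = 119/50 ≈ 2.3800.
L − H = 2.3800 − 2.3707 = 0.009 bits.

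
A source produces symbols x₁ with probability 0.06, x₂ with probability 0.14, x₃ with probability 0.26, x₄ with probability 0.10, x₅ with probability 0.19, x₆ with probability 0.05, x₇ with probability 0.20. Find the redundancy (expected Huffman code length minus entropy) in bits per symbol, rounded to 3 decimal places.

Entropy H = −Σ p log₂ p ≈ 2.6138 bits.
Huffman merges: 1/20+3/50→11/100; 1/10+11/100→21/100; 7/50+19/100→33/100; 1/5+21/100→41/100; 13/50+33/100→59/100; 41/100+59/100→1. L = 53/20 ≈ 2.6500.
L − H = 2.6500 − 2.6138 = 0.036 bits.

0.036 bits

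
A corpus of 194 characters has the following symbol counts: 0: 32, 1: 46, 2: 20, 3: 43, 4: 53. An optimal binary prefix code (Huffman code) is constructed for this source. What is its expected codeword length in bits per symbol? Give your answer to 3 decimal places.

Probabilities are the counts divided by 194.
Repeatedly combine the two least-probable nodes; the expected code length is the sum of the merged weights.
merge 10/97 + 16/97 → 26/97
merge 43/194 + 23/97 → 89/194
merge 26/97 + 53/194 → 105/194
merge 89/194 + 105/194 → 1
L = 26/97 + 89/194 + 105/194 + 1 = 220/97 ≈ 2.268 bits/symbol.

2.268 bits/symbol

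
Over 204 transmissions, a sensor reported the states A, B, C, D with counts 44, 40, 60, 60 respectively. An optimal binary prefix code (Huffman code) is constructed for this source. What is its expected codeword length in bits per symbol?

Probabilities are the counts divided by 204.
Repeatedly combine the two least-probable nodes; the expected code length is the sum of the merged weights.
merge 10/51 + 11/51 → 7/17
merge 5/17 + 5/17 → 10/17
merge 7/17 + 10/17 → 1
L = 7/17 + 10/17 + 1 = 2 bits/symbol.

2 bits/symbol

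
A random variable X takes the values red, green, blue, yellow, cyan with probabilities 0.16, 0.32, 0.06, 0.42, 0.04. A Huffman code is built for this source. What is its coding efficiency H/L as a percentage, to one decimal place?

98.1%

Entropy H = −Σ p log₂ p ≈ 1.9040 bits.
Huffman merges: 1/25+3/50→1/10; 1/10+4/25→13/50; 13/50+8/25→29/50; 21/50+29/50→1. L = 97/50 ≈ 1.9400.
Efficiency = H/L = 1.9040/1.9400 = 98.1%.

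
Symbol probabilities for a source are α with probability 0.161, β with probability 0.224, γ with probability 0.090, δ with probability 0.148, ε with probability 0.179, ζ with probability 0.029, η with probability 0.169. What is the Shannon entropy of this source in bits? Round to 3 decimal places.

2.654 bits

H = −Σ pᵢ log₂ pᵢ.
−0.161·log₂(0.161) = 0.4242
−0.224·log₂(0.224) = 0.4835
−0.090·log₂(0.090) = 0.3127
−0.148·log₂(0.148) = 0.4079
−0.179·log₂(0.179) = 0.4443
−0.029·log₂(0.029) = 0.1481
−0.169·log₂(0.169) = 0.4335
Sum ≈ 2.6542 → 2.654 bits.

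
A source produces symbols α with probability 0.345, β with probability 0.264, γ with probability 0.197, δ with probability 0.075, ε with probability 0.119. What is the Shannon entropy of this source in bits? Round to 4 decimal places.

H = −Σ pᵢ log₂ pᵢ.
−0.345·log₂(0.345) = 0.5297
−0.264·log₂(0.264) = 0.5072
−0.197·log₂(0.197) = 0.4617
−0.075·log₂(0.075) = 0.2803
−0.119·log₂(0.119) = 0.3654
Sum ≈ 2.1444 → 2.1444 bits.

2.1444 bits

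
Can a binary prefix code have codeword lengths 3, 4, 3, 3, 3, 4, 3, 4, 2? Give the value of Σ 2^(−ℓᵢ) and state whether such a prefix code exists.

1.0625; no

With common denominator 2^4 = 16: Σ 2^(−ℓᵢ) = 2/16 + 1/16 + 2/16 + 2/16 + 2/16 + 1/16 + 2/16 + 1/16 + 4/16 = 17/16 = 1.0625.
Kraft's inequality requires Σ ≤ 1; here Σ = 1.0625 > 1, so no such prefix code exists.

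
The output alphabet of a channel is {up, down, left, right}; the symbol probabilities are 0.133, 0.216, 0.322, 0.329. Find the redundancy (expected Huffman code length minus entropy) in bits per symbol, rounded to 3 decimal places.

Entropy H = −Σ p log₂ p ≈ 1.9187 bits.
Huffman merges: 133/1000+27/125→349/1000; 161/500+329/1000→651/1000; 349/1000+651/1000→1. L = 2 ≈ 2.0000.
L − H = 2.0000 − 1.9187 = 0.081 bits.

0.081 bits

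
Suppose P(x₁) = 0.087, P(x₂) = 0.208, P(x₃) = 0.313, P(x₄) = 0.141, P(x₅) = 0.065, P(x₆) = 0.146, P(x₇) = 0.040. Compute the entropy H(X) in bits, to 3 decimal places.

2.548 bits

H = −Σ pᵢ log₂ pᵢ.
−0.087·log₂(0.087) = 0.3065
−0.208·log₂(0.208) = 0.4712
−0.313·log₂(0.313) = 0.5245
−0.141·log₂(0.141) = 0.3985
−0.065·log₂(0.065) = 0.2563
−0.146·log₂(0.146) = 0.4053
−0.040·log₂(0.040) = 0.1858
Sum ≈ 2.5481 → 2.548 bits.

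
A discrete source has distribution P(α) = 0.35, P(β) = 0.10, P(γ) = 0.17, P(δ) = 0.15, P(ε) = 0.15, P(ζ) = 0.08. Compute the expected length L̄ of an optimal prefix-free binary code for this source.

2.48 bits/symbol

Repeatedly combine the two least-probable nodes; the expected code length is the sum of the merged weights.
merge 2/25 + 1/10 → 9/50
merge 3/20 + 3/20 → 3/10
merge 17/100 + 9/50 → 7/20
merge 3/10 + 7/20 → 13/20
merge 7/20 + 13/20 → 1
L = 9/50 + 3/10 + 7/20 + 13/20 + 1 = 62/25 = 2.48 bits/symbol.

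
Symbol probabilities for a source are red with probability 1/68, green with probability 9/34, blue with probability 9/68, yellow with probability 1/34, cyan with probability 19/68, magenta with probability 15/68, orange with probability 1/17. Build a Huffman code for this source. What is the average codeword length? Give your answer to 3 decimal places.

2.382 bits/symbol

Repeatedly combine the two least-probable nodes; the expected code length is the sum of the merged weights.
merge 1/68 + 1/34 → 3/68
merge 3/68 + 1/17 → 7/68
merge 7/68 + 9/68 → 4/17
merge 15/68 + 4/17 → 31/68
merge 9/34 + 19/68 → 37/68
merge 31/68 + 37/68 → 1
L = 3/68 + 7/68 + 4/17 + 31/68 + 37/68 + 1 = 81/34 ≈ 2.382 bits/symbol.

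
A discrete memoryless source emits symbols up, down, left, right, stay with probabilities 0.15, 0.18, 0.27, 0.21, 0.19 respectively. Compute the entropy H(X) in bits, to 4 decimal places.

H = −Σ pᵢ log₂ pᵢ.
−0.15·log₂(0.15) = 0.4105
−0.18·log₂(0.18) = 0.4453
−0.27·log₂(0.27) = 0.5100
−0.21·log₂(0.21) = 0.4728
−0.19·log₂(0.19) = 0.4552
Sum ≈ 2.2939 → 2.2939 bits.

2.2939 bits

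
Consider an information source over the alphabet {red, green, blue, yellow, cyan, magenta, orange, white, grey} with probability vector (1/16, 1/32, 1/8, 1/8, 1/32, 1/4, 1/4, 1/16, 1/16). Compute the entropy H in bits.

2.8125 bits

Each probability is a power of 1/2, so log₂(1/p) is an integer.
H = Σ p·log₂(1/p) = 1/16·4 + 1/32·5 + 1/8·3 + 1/8·3 + 1/32·5 + 1/4·2 + 1/4·2 + 1/16·4 + 1/16·4 = 2.8125 bits.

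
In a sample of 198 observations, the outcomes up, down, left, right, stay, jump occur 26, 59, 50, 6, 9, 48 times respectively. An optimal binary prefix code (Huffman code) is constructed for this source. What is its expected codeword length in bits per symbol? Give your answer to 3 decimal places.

Probabilities are the counts divided by 198.
Repeatedly combine the two least-probable nodes; the expected code length is the sum of the merged weights.
merge 1/33 + 1/22 → 5/66
merge 5/66 + 13/99 → 41/198
merge 41/198 + 8/33 → 89/198
merge 25/99 + 59/198 → 109/198
merge 89/198 + 109/198 → 1
L = 5/66 + 41/198 + 89/198 + 109/198 + 1 = 226/99 ≈ 2.283 bits/symbol.

2.283 bits/symbol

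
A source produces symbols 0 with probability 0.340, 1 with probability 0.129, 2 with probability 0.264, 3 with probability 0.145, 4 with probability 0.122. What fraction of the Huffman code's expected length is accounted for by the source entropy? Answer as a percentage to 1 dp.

97.4%

Entropy H = −Σ p log₂ p ≈ 2.1918 bits.
Huffman merges: 61/500+129/1000→251/1000; 29/200+251/1000→99/250; 33/125+17/50→151/250; 99/250+151/250→1. L = 2251/1000 ≈ 2.2510.
Efficiency = H/L = 2.1918/2.2510 = 97.4%.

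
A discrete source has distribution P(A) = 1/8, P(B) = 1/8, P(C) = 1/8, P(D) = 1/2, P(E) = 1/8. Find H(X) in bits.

2 bits

Each probability is a power of 1/2, so log₂(1/p) is an integer.
H = Σ p·log₂(1/p) = 1/8·3 + 1/8·3 + 1/8·3 + 1/2·1 + 1/8·3 = 2 bits.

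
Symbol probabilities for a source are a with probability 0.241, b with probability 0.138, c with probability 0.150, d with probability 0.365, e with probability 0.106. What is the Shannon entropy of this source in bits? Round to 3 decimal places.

H = −Σ pᵢ log₂ pᵢ.
−0.241·log₂(0.241) = 0.4947
−0.138·log₂(0.138) = 0.3943
−0.150·log₂(0.150) = 0.4105
−0.365·log₂(0.365) = 0.5307
−0.106·log₂(0.106) = 0.3432
Sum ≈ 2.1735 → 2.174 bits.

2.174 bits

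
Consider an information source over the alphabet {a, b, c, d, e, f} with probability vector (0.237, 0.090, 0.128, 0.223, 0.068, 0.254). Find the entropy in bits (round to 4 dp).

H = −Σ pᵢ log₂ pᵢ.
−0.237·log₂(0.237) = 0.4923
−0.090·log₂(0.090) = 0.3127
−0.128·log₂(0.128) = 0.3796
−0.223·log₂(0.223) = 0.4828
−0.068·log₂(0.068) = 0.2637
−0.254·log₂(0.254) = 0.5022
Sum ≈ 2.4332 → 2.4332 bits.

2.4332 bits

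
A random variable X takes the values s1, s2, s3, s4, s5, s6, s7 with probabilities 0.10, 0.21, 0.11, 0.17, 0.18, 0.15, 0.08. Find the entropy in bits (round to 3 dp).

2.737 bits

H = −Σ pᵢ log₂ pᵢ.
−0.10·log₂(0.10) = 0.3322
−0.21·log₂(0.21) = 0.4728
−0.11·log₂(0.11) = 0.3503
−0.17·log₂(0.17) = 0.4346
−0.18·log₂(0.18) = 0.4453
−0.15·log₂(0.15) = 0.4105
−0.08·log₂(0.08) = 0.2915
Sum ≈ 2.7373 → 2.737 bits.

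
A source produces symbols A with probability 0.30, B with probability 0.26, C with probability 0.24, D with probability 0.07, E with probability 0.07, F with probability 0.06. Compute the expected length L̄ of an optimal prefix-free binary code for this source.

Repeatedly combine the two least-probable nodes; the expected code length is the sum of the merged weights.
merge 3/50 + 7/100 → 13/100
merge 7/100 + 13/100 → 1/5
merge 1/5 + 6/25 → 11/25
merge 13/50 + 3/10 → 14/25
merge 11/25 + 14/25 → 1
L = 13/100 + 1/5 + 11/25 + 14/25 + 1 = 233/100 = 2.33 bits/symbol.

2.33 bits/symbol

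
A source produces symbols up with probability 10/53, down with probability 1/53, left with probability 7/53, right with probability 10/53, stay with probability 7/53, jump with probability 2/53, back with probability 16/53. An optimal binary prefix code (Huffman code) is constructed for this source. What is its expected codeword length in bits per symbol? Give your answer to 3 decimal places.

Repeatedly combine the two least-probable nodes; the expected code length is the sum of the merged weights.
merge 1/53 + 2/53 → 3/53
merge 3/53 + 7/53 → 10/53
merge 7/53 + 10/53 → 17/53
merge 10/53 + 10/53 → 20/53
merge 16/53 + 17/53 → 33/53
merge 20/53 + 33/53 → 1
L = 3/53 + 10/53 + 17/53 + 20/53 + 33/53 + 1 = 136/53 ≈ 2.566 bits/symbol.

2.566 bits/symbol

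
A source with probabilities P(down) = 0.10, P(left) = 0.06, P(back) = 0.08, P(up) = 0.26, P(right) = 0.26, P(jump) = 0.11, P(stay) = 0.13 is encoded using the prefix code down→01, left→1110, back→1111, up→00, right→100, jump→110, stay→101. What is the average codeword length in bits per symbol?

L̄ = Σ pᵢ·ℓᵢ = 0.10·2 + 0.06·4 + 0.08·4 + 0.26·2 + 0.26·3 + 0.11·3 + 0.13·3 = 2.78 bits/symbol.

2.78 bits/symbol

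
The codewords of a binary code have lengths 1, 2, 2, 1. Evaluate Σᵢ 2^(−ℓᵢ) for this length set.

1.5

With common denominator 2^2 = 4: Σ 2^(−ℓᵢ) = 2/4 + 1/4 + 1/4 + 2/4 = 6/4 = 1.5.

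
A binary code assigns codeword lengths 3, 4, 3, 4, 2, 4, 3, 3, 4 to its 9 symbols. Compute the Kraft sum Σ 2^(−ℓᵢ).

1

With common denominator 2^4 = 16: Σ 2^(−ℓᵢ) = 2/16 + 1/16 + 2/16 + 1/16 + 4/16 + 1/16 + 2/16 + 2/16 + 1/16 = 16/16 = 1.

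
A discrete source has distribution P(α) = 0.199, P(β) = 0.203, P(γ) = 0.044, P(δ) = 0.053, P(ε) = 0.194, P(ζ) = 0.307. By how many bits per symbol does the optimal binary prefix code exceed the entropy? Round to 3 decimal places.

0.053 bits

Entropy H = −Σ p log₂ p ≈ 2.3354 bits.
Huffman merges: 11/250+53/1000→97/1000; 97/1000+97/500→291/1000; 199/1000+203/1000→201/500; 291/1000+307/1000→299/500; 201/500+299/500→1. L = 597/250 ≈ 2.3880.
L − H = 2.3880 − 2.3354 = 0.053 bits.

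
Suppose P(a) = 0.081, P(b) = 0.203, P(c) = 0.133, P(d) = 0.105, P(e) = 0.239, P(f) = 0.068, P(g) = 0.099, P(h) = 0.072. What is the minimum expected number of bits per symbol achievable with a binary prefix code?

2.878 bits/symbol

Repeatedly combine the two least-probable nodes; the expected code length is the sum of the merged weights.
merge 17/250 + 9/125 → 7/50
merge 81/1000 + 99/1000 → 9/50
merge 21/200 + 133/1000 → 119/500
merge 7/50 + 9/50 → 8/25
merge 203/1000 + 119/500 → 441/1000
merge 239/1000 + 8/25 → 559/1000
merge 441/1000 + 559/1000 → 1
L = 7/50 + 9/50 + 119/500 + 8/25 + 441/1000 + 559/1000 + 1 = 1439/500 = 2.878 bits/symbol.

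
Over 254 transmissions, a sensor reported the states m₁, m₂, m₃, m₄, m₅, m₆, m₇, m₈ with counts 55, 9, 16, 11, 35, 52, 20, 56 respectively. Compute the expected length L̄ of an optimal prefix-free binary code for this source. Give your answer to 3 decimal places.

Probabilities are the counts divided by 254.
Repeatedly combine the two least-probable nodes; the expected code length is the sum of the merged weights.
merge 9/254 + 11/254 → 10/127
merge 8/127 + 10/127 → 18/127
merge 10/127 + 35/254 → 55/254
merge 18/127 + 26/127 → 44/127
merge 55/254 + 55/254 → 55/127
merge 28/127 + 44/127 → 72/127
merge 55/127 + 72/127 → 1
L = 10/127 + 18/127 + 55/254 + 44/127 + 55/127 + 72/127 + 1 = 707/254 ≈ 2.783 bits/symbol.

2.783 bits/symbol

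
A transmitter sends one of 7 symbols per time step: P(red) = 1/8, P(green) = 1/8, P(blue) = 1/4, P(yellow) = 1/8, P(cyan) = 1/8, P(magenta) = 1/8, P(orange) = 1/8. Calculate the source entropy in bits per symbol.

Each probability is a power of 1/2, so log₂(1/p) is an integer.
H = Σ p·log₂(1/p) = 1/8·3 + 1/8·3 + 1/4·2 + 1/8·3 + 1/8·3 + 1/8·3 + 1/8·3 = 2.75 bits.

2.75 bits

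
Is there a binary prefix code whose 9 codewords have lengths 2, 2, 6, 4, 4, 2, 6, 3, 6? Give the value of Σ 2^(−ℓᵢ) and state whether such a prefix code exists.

1.046875; no

With common denominator 2^6 = 64: Σ 2^(−ℓᵢ) = 16/64 + 16/64 + 1/64 + 4/64 + 4/64 + 16/64 + 1/64 + 8/64 + 1/64 = 67/64 = 1.046875.
Kraft's inequality requires Σ ≤ 1; here Σ = 1.046875 > 1, so no such prefix code exists.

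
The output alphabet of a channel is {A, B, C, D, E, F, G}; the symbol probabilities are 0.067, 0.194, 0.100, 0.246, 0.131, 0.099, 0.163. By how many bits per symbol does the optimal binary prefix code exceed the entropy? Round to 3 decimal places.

Entropy H = −Σ p log₂ p ≈ 2.6912 bits.
Huffman merges: 67/1000+99/1000→83/500; 1/10+131/1000→231/1000; 163/1000+83/500→329/1000; 97/500+231/1000→17/40; 123/500+329/1000→23/40; 17/40+23/40→1. L = 1363/500 ≈ 2.7260.
L − H = 2.7260 − 2.6912 = 0.035 bits.

0.035 bits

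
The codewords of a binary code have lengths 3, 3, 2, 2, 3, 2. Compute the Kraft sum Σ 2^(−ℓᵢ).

1.125

With common denominator 2^3 = 8: Σ 2^(−ℓᵢ) = 1/8 + 1/8 + 2/8 + 2/8 + 1/8 + 2/8 = 9/8 = 1.125.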